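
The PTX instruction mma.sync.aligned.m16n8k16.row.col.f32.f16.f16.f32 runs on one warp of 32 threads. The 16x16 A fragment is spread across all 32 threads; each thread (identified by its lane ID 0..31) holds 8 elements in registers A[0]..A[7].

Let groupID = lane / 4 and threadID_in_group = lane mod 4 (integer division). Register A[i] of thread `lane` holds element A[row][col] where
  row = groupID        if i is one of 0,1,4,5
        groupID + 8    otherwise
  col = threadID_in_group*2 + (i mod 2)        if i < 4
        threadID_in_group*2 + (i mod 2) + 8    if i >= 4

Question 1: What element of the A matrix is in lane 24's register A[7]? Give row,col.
14,9

lane 24: G=6 (24/4), T=0 (24%4)
i=7: r=6+8=14, c=0*2+1+8=9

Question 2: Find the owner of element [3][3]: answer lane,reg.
13,1

r: 3->gid=3,r8=0  c: 3->c8=0,tid=1,i&1=1
L=3*4+1=13  i=0*4+0*2+1=1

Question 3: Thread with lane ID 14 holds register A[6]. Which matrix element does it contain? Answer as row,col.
lane 14→14/4=3, 14 mod 4=2
i=6  r:3+8→11  c:2·2+0+8→12

11,12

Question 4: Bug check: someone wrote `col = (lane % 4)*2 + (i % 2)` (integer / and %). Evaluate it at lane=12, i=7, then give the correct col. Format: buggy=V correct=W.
buggy=1 correct=9

`(lane % 4)*2 + (i % 2)`[12,7]->1
L=12->g=12>>2=3, t=12&3=0
[7]->row 3+8=11  col 0·2+1+8=9
col: 1 vs 9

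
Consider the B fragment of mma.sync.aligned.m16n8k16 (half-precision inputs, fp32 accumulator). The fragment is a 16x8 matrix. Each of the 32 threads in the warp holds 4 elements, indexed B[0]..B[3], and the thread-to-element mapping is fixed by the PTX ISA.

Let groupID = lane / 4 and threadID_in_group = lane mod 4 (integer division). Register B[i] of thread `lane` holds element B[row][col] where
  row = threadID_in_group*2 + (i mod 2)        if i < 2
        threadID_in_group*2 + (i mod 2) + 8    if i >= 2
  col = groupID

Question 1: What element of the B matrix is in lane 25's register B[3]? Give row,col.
11,6

L=25->gid=25>>2=6, tid=25&3=1
[3]->row 1·2+1+8=11  col gid=6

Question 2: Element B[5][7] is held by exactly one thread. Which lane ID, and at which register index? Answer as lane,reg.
c=7⇒gr=7  r=5⇒Rb=0,th=2,odd=1
L=7*4+2=30  i=0*2+1=1

30,1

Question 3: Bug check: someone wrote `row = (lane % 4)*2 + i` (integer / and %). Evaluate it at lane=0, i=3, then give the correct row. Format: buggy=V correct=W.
`(lane % 4)*2 + i`[0,3]⇒3
0: gr=0,th=0
[3] (0*2+1+8,0) = (9,0)
row: 3 vs 9

buggy=3 correct=9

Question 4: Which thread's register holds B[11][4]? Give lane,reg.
c:4=>grp=4  r:11=>rB=1,tig=1,lo=1
L=4*4+1=17  i=1*2+1=3

17,3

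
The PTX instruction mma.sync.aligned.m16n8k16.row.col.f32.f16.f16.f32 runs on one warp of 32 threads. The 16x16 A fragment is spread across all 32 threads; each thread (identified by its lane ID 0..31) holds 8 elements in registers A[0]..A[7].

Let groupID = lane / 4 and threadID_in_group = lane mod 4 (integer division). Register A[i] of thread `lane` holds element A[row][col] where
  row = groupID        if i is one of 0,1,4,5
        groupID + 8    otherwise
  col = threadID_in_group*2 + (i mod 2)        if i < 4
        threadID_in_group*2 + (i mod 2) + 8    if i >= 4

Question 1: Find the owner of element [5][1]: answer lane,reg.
r=5->g=5,rb=0  c=1->cb=0,t=0,b0=1
L=5*4+0=20  i=0*4+0*2+1=1

20,1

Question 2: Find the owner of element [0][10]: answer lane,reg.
r=0⇒gr=0,Rb=0  c=10⇒Cb=1,th=1,odd=0
L=0*4+1=1  i=1*4+0*2+0=4

1,4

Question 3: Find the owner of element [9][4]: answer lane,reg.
6,2

r=9->g=1,rb=1  c=4->cb=0,t=2,b0=0
L=1*4+2=6  i=0*4+1*2+0=2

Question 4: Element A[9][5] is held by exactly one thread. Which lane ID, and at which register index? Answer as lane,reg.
6,3

r: 9->gid=1,r8=1  c: 5->c8=0,tid=2,i&1=1
L=1*4+2=6  i=0*4+1*2+1=3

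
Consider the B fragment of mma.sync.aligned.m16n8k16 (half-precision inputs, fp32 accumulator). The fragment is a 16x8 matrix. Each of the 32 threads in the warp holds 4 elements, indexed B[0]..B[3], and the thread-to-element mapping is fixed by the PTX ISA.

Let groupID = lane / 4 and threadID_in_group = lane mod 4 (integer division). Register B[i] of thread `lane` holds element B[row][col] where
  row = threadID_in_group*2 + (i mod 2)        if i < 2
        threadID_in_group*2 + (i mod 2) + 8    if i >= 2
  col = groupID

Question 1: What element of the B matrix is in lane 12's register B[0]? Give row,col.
lane 12: gr=3 (12/4), th=0 (12%4)
i=0: r=0*2+0+0=0, c=gr=3

0,3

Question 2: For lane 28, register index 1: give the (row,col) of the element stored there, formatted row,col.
28: G=7,T=0
[1] (0*2+1+0,7) = (1,7)

1,7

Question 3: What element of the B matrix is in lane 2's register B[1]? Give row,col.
5,0

L=2->gid=2>>2=0, tid=2&3=2
[1]->row 2·2+1+0=5  col gid=0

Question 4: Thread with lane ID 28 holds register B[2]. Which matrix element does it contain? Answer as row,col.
8,7

28: grp=7,tig=0
[2] (0*2+0+8,7) = (8,7)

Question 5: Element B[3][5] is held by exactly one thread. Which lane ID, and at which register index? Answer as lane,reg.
21,1

c=5->g=5  r=3->rb=0,t=1,b0=1
L=5*4+1=21  i=0*2+1=1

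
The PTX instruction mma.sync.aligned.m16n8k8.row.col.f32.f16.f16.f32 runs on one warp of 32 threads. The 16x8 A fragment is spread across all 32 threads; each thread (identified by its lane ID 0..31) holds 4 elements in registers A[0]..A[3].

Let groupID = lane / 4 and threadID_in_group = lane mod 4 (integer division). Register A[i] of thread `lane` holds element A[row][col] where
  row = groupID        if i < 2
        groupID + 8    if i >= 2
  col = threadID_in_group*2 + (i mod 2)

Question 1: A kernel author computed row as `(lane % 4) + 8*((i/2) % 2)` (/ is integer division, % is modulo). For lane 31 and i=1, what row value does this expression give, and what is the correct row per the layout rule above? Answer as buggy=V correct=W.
`(lane % 4) + 8*((i/2) % 2)`[31,1]->3
lane 31->31/4=7, 31 mod 4=3
i=1  r:7+0->7  c:2·3+1->7
row: 3 vs 7

buggy=3 correct=7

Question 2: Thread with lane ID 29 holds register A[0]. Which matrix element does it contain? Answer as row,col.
L=29→G=29>>2=7, T=29&3=1
[0]→row 7+0=7  col 1·2+0=2

7,2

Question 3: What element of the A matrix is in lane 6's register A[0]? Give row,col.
L=6->g=6>>2=1, t=6&3=2
[0]->row 1+0=1  col 2·2+0=4

1,4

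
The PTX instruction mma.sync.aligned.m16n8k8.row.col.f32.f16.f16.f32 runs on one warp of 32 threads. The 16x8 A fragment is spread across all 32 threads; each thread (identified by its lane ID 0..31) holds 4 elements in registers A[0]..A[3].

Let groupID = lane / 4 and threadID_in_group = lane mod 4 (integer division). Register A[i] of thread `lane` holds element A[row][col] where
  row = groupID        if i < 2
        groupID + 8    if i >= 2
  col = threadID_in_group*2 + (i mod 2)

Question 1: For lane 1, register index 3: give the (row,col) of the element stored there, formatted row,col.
L=1->gid=1>>2=0, tid=1&3=1
[3]->row 0+8=8  col 1·2+1=3

8,3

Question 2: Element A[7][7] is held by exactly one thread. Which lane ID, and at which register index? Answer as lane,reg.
31,1

r=7→G=7,rhi=0  c=7→T=3,p=1
L=7*4+3=31  i=0*2+1=1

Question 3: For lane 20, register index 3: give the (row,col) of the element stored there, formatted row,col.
L=20→G=20>>2=5, T=20&3=0
[3]→row 5+8=13  col 0·2+1=1

13,1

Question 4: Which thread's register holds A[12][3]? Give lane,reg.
r=12->g=4,rb=1  c=3->t=1,b0=1
L=4*4+1=17  i=1*2+1=3

17,3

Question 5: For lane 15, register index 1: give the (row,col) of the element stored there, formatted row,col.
3,7

lane 15->15/4=3, 15 mod 4=3
i=1  r:3+0->3  c:2·3+1->7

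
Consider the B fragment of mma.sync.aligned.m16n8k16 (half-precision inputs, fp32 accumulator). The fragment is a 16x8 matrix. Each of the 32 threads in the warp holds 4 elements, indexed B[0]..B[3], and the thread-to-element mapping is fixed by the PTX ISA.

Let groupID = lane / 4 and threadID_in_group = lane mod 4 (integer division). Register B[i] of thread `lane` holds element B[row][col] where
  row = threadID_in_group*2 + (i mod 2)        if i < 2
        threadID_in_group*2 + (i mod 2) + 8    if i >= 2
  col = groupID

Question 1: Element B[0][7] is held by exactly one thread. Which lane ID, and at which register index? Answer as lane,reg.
c=7⇒gr=7  r=0⇒Rb=0,th=0,odd=0
L=7*4+0=28  i=0*2+0=0

28,0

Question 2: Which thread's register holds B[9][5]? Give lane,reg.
c=5→G=5  r=9→rhi=1,T=0,p=1
L=5*4+0=20  i=1*2+1=3

20,3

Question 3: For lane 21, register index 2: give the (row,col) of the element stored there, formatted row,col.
21: G=5,T=1
[2] (1*2+0+8,5) = (10,5)

10,5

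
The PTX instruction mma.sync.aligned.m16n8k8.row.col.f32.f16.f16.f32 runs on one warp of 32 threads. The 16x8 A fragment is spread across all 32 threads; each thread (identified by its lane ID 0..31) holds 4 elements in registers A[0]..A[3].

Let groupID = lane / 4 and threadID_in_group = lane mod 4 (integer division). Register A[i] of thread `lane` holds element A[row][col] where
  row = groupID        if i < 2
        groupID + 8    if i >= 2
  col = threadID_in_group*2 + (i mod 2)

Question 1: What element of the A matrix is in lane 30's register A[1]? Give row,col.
lane 30: G=7 (30/4), T=2 (30%4)
i=1: r=7+0=7, c=2*2+1=5

7,5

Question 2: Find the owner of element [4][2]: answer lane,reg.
17,0

r: 4->gid=4,r8=0  c: 2->tid=1,i&1=0
L=4*4+1=17  i=0*2+0=0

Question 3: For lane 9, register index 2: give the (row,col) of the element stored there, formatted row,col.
10,2

L=9→G=9>>2=2, T=9&3=1
[2]→row 2+8=10  col 1·2+0=2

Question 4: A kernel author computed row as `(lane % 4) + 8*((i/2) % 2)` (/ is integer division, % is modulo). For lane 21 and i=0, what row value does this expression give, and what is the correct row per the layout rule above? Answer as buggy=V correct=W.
`(lane % 4) + 8*((i/2) % 2)`[21,0]->1
21: gid=5,tid=1
[0] (5+0,1*2+0) = (5,2)
row: 1 vs 5

buggy=1 correct=5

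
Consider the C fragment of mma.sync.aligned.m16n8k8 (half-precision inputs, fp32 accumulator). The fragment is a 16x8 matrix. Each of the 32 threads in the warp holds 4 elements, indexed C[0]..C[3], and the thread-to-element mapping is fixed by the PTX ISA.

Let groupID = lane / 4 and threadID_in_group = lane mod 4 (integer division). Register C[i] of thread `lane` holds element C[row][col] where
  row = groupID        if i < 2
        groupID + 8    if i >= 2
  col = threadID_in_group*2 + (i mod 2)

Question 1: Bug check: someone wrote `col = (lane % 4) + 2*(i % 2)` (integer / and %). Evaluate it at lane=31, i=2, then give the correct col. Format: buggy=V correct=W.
`(lane % 4) + 2*(i % 2)`[31,2]=>3
31: grp=7,tig=3
[2] (7+8,3*2+0) = (15,6)
col: 3 vs 6

buggy=3 correct=6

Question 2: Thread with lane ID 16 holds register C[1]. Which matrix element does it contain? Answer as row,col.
lane 16⇒16/4=4, 16 mod 4=0
i=1  r:4+0⇒4  c:2·0+1⇒1

4,1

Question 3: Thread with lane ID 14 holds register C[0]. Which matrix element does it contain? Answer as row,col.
3,4

14: gr=3,th=2
[0] (3+0,2*2+0) = (3,4)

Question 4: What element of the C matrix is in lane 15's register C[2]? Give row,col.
L=15→G=15>>2=3, T=15&3=3
[2]→row 3+8=11  col 3·2+0=6

11,6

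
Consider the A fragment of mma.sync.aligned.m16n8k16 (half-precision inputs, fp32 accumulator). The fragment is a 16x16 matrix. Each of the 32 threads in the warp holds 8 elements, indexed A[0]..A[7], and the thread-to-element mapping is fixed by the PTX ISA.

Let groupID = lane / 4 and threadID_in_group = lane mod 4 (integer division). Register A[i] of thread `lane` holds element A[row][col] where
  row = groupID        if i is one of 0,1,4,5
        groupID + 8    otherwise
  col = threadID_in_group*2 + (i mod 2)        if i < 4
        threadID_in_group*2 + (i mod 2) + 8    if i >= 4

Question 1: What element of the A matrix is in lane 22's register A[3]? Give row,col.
13,5

L=22=>grp=22>>2=5, tig=22&3=2
[3]=>row 5+8=13  col 2·2+1+0=5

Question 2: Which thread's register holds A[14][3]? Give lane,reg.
r=14⇒gr=6,Rb=1  c=3⇒Cb=0,th=1,odd=1
L=6*4+1=25  i=0*4+1*2+1=3

25,3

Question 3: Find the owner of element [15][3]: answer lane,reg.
29,3

r:15=>grp=7,rB=1  c:3=>cB=0,tig=1,lo=1
L=7*4+1=29  i=0*4+1*2+1=3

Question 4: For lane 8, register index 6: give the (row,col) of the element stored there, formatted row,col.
L=8→G=8>>2=2, T=8&3=0
[6]→row 2+8=10  col 0·2+0+8=8

10,8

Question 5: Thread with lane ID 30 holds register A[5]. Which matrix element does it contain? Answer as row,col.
30: grp=7,tig=2
[5] (7+0,2*2+1+8) = (7,13)

7,13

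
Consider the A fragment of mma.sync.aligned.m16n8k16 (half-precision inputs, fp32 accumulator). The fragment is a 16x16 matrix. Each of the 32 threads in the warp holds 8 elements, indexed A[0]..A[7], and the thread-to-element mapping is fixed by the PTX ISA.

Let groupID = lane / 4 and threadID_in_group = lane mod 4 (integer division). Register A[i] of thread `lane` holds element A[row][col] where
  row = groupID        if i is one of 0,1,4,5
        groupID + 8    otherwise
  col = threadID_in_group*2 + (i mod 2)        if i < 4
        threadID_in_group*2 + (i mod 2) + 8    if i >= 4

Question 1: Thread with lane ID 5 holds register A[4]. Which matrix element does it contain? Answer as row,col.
lane 5⇒5/4=1, 5 mod 4=1
i=4  r:1+0⇒1  c:2·1+0+8⇒10

1,10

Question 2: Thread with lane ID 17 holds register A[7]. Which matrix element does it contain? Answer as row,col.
lane 17=>17/4=4, 17 mod 4=1
i=7  r:4+8=>12  c:2·1+1+8=>11

12,11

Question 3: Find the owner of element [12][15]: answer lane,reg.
r=12->g=4,rb=1  c=15->cb=1,t=3,b0=1
L=4*4+3=19  i=1*4+1*2+1=7

19,7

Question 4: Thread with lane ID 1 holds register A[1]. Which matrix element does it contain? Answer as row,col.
0,3

1: G=0,T=1
[1] (0+0,1*2+1+0) = (0,3)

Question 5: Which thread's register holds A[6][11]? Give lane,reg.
25,5

r=6->g=6,rb=0  c=11->cb=1,t=1,b0=1
L=6*4+1=25  i=1*4+0*2+1=5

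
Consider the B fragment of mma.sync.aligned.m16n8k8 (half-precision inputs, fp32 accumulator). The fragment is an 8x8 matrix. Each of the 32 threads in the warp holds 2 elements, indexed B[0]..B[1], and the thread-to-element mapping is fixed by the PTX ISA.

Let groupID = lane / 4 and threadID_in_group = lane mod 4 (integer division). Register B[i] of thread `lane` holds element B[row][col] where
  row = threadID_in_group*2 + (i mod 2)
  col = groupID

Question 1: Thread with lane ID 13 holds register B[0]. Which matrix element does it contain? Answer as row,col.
2,3

lane 13: G=3 (13/4), T=1 (13%4)
i=0: r=1*2+0=2, c=G=3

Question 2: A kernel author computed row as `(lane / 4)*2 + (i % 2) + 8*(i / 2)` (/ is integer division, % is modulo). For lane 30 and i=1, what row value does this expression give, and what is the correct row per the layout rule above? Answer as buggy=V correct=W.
`(lane / 4)*2 + (i % 2) + 8*(i / 2)`[30,1]->15
30: gid=7,tid=2
[1] (2*2+1,7) = (5,7)
row: 15 vs 5

buggy=15 correct=5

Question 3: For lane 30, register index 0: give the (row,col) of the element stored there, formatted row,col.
L=30=>grp=30>>2=7, tig=30&3=2
[0]=>row 2·2+0=4  col grp=7

4,7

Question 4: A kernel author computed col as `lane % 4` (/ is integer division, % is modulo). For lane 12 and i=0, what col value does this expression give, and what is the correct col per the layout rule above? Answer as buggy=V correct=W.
`lane % 4`[12,0]->0
lane 12->12/4=3, 12 mod 4=0
i=0  r:2·0+0->0  c:3
col: 0 vs 3

buggy=0 correct=3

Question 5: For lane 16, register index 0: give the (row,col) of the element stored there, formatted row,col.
16: gr=4,th=0
[0] (0*2+0,4) = (0,4)

0,4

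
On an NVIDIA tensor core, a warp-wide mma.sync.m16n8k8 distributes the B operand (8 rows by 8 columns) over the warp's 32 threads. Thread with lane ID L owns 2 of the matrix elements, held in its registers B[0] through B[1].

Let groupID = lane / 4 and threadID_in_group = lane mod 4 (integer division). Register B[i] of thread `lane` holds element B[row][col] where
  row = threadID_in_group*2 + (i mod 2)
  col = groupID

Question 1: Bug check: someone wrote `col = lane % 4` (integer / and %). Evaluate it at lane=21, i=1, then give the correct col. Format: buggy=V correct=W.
`lane % 4`[21,1]⇒1
lane 21⇒21/4=5, 21 mod 4=1
i=1  r:2·1+1⇒3  c:5
col: 1 vs 5

buggy=1 correct=5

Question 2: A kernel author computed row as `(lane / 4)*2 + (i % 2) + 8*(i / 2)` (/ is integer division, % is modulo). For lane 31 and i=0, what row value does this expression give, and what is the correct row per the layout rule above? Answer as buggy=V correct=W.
buggy=14 correct=6

`(lane / 4)*2 + (i % 2) + 8*(i / 2)`[31,0]->14
lane 31->31/4=7, 31 mod 4=3
i=0  r:2·3+0->6  c:7
row: 14 vs 6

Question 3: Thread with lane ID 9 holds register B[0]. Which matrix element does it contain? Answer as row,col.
2,2

lane 9⇒9/4=2, 9 mod 4=1
i=0  r:2·1+0⇒2  c:2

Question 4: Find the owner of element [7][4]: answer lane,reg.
c=4->g=4  r=7->t=3,b0=1
L=4*4+3=19  i=1=1

19,1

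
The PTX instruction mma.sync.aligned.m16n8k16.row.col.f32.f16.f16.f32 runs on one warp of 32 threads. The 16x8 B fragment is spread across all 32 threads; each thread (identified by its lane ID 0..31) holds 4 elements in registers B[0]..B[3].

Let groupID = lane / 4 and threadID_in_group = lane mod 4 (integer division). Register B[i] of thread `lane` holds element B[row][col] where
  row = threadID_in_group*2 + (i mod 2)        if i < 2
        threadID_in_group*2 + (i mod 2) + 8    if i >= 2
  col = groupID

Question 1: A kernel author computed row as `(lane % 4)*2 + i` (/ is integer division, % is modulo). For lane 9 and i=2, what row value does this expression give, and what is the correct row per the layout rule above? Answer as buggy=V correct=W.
buggy=4 correct=10

`(lane % 4)*2 + i`[9,2]→4
lane 9: G=2 (9/4), T=1 (9%4)
i=2: r=1*2+0+8=10, c=G=2
row: 4 vs 10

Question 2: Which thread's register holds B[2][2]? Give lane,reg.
c=2->g=2  r=2->rb=0,t=1,b0=0
L=2*4+1=9  i=0*2+0=0

9,0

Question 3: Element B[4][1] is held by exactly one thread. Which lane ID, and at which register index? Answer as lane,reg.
6,0

c:1=>grp=1  r:4=>rB=0,tig=2,lo=0
L=1*4+2=6  i=0*2+0=0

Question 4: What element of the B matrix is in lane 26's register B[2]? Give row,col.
12,6

26: grp=6,tig=2
[2] (2*2+0+8,6) = (12,6)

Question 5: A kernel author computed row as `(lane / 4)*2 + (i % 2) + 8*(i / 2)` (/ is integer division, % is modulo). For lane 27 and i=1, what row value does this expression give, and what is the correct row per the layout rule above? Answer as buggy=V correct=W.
buggy=13 correct=7

`(lane / 4)*2 + (i % 2) + 8*(i / 2)`[27,1]→13
lane 27→27/4=6, 27 mod 4=3
i=1  r:2·3+1+0→7  c:6
row: 13 vs 7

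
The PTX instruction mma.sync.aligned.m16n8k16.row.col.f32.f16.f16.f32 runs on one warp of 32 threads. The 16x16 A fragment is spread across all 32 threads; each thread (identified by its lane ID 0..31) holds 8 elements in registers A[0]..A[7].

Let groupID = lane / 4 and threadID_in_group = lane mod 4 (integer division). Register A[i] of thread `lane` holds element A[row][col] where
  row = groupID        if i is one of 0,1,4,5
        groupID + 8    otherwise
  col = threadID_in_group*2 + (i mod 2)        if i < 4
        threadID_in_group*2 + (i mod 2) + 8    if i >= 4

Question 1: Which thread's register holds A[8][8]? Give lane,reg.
r=8⇒gr=0,Rb=1  c=8⇒Cb=1,th=0,odd=0
L=0*4+0=0  i=1*4+1*2+0=6

0,6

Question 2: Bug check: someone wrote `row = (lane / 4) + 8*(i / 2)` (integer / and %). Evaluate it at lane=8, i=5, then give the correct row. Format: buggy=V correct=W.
buggy=18 correct=2

`(lane / 4) + 8*(i / 2)`[8,5]->18
lane 8: gid=2 (8/4), tid=0 (8%4)
i=5: r=2+0=2, c=0*2+1+8=9
row: 18 vs 2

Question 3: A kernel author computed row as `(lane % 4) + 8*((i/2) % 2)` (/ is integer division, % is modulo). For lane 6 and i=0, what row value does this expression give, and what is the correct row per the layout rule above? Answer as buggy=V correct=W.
buggy=2 correct=1

`(lane % 4) + 8*((i/2) % 2)`[6,0]->2
lane 6->6/4=1, 6 mod 4=2
i=0  r:1+0->1  c:2·2+0+0->4
row: 2 vs 1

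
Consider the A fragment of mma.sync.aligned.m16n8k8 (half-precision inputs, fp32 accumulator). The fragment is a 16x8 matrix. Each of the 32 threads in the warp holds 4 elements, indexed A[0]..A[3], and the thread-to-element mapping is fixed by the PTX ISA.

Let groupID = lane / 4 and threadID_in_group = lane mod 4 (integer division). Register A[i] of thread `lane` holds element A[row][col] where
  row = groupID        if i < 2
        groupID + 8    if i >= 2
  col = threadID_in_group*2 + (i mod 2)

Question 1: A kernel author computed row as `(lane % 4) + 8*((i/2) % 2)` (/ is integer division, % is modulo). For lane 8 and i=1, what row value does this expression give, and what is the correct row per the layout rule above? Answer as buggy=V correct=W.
buggy=0 correct=2

`(lane % 4) + 8*((i/2) % 2)`[8,1]->0
lane 8->8/4=2, 8 mod 4=0
i=1  r:2+0->2  c:2·0+1->1
row: 0 vs 2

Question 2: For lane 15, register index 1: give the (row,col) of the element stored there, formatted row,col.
lane 15->15/4=3, 15 mod 4=3
i=1  r:3+0->3  c:2·3+1->7

3,7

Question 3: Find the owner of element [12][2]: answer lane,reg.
17,2

r:12=>grp=4,rB=1  c:2=>tig=1,lo=0
L=4*4+1=17  i=1*2+0=2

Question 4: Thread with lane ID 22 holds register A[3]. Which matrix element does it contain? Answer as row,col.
13,5

lane 22->22/4=5, 22 mod 4=2
i=3  r:5+8->13  c:2·2+1->5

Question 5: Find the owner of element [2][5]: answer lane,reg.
r=2→G=2,rhi=0  c=5→T=2,p=1
L=2*4+2=10  i=0*2+1=1

10,1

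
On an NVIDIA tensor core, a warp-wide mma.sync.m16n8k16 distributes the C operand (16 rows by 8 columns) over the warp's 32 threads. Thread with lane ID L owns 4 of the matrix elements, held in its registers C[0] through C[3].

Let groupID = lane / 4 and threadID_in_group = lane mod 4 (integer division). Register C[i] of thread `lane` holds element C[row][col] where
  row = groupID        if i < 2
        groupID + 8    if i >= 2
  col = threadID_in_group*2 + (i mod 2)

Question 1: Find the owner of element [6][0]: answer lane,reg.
r:6=>grp=6,rB=0  c:0=>tig=0,lo=0
L=6*4+0=24  i=0*2+0=0

24,0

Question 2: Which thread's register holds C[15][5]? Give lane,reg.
r=15->g=7,rb=1  c=5->t=2,b0=1
L=7*4+2=30  i=1*2+1=3

30,3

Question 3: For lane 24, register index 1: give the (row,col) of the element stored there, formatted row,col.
lane 24→24/4=6, 24 mod 4=0
i=1  r:6+0→6  c:2·0+1→1

6,1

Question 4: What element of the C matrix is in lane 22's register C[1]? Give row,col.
lane 22->22/4=5, 22 mod 4=2
i=1  r:5+0->5  c:2·2+1->5

5,5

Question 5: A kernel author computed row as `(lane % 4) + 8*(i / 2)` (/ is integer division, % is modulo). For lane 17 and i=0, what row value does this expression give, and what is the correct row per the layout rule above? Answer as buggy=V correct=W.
buggy=1 correct=4

`(lane % 4) + 8*(i / 2)`[17,0]=>1
lane 17: grp=4 (17/4), tig=1 (17%4)
i=0: r=4+0=4, c=1*2+0=2
row: 1 vs 4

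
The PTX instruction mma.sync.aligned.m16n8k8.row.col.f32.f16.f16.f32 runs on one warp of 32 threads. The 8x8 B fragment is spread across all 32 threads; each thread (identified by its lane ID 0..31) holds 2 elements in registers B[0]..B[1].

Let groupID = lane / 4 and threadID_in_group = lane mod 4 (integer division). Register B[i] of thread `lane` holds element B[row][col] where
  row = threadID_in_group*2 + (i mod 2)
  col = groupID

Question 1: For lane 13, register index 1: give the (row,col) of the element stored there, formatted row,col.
3,3

lane 13: gid=3 (13/4), tid=1 (13%4)
i=1: r=1*2+1=3, c=gid=3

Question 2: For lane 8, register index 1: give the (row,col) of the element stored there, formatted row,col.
1,2

lane 8->8/4=2, 8 mod 4=0
i=1  r:2·0+1->1  c:2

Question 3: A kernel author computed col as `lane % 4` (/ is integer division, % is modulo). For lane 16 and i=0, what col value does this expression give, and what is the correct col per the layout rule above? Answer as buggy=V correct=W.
buggy=0 correct=4

`lane % 4`[16,0]⇒0
L=16⇒gr=16>>2=4, th=16&3=0
[0]⇒row 0·2+0=0  col gr=4
col: 0 vs 4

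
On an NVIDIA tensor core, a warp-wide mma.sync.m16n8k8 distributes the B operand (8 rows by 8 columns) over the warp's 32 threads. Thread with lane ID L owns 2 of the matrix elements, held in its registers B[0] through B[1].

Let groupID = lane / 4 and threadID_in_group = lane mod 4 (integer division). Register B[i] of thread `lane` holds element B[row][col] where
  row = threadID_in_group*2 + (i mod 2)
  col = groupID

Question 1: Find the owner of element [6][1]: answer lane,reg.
7,0

c: 1->gid=1  r: 6->tid=3,i&1=0
L=1*4+3=7  i=0=0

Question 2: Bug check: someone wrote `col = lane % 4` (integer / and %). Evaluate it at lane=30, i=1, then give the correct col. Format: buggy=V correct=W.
buggy=2 correct=7

`lane % 4`[30,1]=>2
lane 30=>30/4=7, 30 mod 4=2
i=1  r:2·2+1=>5  c:7
col: 2 vs 7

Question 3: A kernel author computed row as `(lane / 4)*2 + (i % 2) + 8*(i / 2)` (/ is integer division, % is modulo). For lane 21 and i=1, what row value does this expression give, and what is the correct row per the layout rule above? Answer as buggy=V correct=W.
`(lane / 4)*2 + (i % 2) + 8*(i / 2)`[21,1]->11
lane 21: g=5 (21/4), t=1 (21%4)
i=1: r=1*2+1=3, c=g=5
row: 11 vs 3

buggy=11 correct=3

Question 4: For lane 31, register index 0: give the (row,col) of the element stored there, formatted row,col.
lane 31: g=7 (31/4), t=3 (31%4)
i=0: r=3*2+0=6, c=g=7

6,7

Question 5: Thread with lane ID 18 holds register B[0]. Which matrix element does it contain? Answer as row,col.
lane 18->18/4=4, 18 mod 4=2
i=0  r:2·2+0->4  c:4

4,4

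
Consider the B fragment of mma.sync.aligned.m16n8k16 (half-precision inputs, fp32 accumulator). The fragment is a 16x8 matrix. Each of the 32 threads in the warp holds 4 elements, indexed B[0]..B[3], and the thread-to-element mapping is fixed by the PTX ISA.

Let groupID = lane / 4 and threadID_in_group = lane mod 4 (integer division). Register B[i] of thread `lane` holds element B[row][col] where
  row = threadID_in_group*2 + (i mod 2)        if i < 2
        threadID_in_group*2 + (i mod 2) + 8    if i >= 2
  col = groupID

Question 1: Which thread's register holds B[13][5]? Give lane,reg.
c=5→G=5  r=13→rhi=1,T=2,p=1
L=5*4+2=22  i=1*2+1=3

22,3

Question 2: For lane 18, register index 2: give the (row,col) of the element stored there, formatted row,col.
12,4

lane 18→18/4=4, 18 mod 4=2
i=2  r:2·2+0+8→12  c:4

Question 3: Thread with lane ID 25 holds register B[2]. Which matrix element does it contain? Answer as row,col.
L=25→G=25>>2=6, T=25&3=1
[2]→row 1·2+0+8=10  col G=6

10,6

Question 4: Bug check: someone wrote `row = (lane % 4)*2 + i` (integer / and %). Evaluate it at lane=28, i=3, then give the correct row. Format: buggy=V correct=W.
buggy=3 correct=9

`(lane % 4)*2 + i`[28,3]->3
28: gid=7,tid=0
[3] (0*2+1+8,7) = (9,7)
row: 3 vs 9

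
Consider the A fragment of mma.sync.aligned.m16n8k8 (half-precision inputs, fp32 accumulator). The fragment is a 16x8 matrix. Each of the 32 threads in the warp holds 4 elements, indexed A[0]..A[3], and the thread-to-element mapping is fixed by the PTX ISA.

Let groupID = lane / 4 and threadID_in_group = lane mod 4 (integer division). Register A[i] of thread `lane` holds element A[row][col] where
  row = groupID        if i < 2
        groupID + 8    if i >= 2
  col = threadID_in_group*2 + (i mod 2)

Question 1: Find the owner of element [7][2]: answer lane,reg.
29,0

r: 7->gid=7,r8=0  c: 2->tid=1,i&1=0
L=7*4+1=29  i=0*2+0=0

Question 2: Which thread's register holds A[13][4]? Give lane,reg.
22,2

r=13→G=5,rhi=1  c=4→T=2,p=0
L=5*4+2=22  i=1*2+0=2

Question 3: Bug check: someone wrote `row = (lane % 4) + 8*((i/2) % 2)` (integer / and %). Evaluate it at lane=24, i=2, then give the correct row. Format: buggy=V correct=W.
buggy=8 correct=14

`(lane % 4) + 8*((i/2) % 2)`[24,2]->8
L=24->g=24>>2=6, t=24&3=0
[2]->row 6+8=14  col 0·2+0=0
row: 8 vs 14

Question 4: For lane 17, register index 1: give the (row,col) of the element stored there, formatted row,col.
4,3

lane 17: grp=4 (17/4), tig=1 (17%4)
i=1: r=4+0=4, c=1*2+1=3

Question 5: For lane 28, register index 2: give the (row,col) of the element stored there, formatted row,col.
15,0

lane 28=>28/4=7, 28 mod 4=0
i=2  r:7+8=>15  c:2·0+0=>0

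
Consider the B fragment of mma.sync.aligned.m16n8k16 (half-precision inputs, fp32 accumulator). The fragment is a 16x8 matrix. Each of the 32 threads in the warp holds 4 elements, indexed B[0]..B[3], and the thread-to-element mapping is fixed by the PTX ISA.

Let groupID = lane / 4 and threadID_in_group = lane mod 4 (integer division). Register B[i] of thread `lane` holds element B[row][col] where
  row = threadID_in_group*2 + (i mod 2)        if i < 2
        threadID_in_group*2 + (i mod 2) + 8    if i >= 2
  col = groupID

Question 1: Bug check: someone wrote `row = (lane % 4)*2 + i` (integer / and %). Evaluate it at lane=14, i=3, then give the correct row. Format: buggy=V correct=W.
buggy=7 correct=13

`(lane % 4)*2 + i`[14,3]→7
L=14→G=14>>2=3, T=14&3=2
[3]→row 2·2+1+8=13  col G=3
row: 7 vs 13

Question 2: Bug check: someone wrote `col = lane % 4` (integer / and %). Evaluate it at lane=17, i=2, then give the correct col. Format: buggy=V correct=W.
`lane % 4`[17,2]→1
lane 17→17/4=4, 17 mod 4=1
i=2  r:2·1+0+8→10  c:4
col: 1 vs 4

buggy=1 correct=4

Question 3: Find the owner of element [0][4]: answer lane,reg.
c=4⇒gr=4  r=0⇒Rb=0,th=0,odd=0
L=4*4+0=16  i=0*2+0=0

16,0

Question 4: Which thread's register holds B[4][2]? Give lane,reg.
c=2→G=2  r=4→rhi=0,T=2,p=0
L=2*4+2=10  i=0*2+0=0

10,0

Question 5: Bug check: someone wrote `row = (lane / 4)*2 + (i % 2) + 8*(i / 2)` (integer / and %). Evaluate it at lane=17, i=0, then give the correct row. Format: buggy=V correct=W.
buggy=8 correct=2

`(lane / 4)*2 + (i % 2) + 8*(i / 2)`[17,0]=>8
17: grp=4,tig=1
[0] (1*2+0+0,4) = (2,4)
row: 8 vs 2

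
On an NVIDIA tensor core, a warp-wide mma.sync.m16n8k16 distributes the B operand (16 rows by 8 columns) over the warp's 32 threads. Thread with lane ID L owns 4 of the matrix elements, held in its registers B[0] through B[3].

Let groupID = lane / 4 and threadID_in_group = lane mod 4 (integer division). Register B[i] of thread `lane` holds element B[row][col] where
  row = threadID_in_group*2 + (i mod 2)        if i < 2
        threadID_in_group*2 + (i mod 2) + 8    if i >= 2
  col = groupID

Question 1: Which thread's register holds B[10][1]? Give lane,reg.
c=1⇒gr=1  r=10⇒Rb=1,th=1,odd=0
L=1*4+1=5  i=1*2+0=2

5,2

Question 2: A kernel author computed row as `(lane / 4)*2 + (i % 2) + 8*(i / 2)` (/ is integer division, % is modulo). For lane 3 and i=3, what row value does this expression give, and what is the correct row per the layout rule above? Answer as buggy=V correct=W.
`(lane / 4)*2 + (i % 2) + 8*(i / 2)`[3,3]⇒9
L=3⇒gr=3>>2=0, th=3&3=3
[3]⇒row 3·2+1+8=15  col gr=0
row: 9 vs 15

buggy=9 correct=15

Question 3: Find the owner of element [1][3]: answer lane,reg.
12,1

c=3->g=3  r=1->rb=0,t=0,b0=1
L=3*4+0=12  i=0*2+1=1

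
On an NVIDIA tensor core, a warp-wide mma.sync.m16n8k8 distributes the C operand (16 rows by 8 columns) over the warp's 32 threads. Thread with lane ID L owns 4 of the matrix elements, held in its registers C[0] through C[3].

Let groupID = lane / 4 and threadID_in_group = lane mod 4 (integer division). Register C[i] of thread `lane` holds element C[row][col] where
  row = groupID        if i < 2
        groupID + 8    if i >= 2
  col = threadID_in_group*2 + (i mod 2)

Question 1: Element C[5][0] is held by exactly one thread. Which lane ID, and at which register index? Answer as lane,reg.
r=5→G=5,rhi=0  c=0→T=0,p=0
L=5*4+0=20  i=0*2+0=0

20,0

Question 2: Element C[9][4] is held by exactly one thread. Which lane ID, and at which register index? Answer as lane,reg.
r=9⇒gr=1,Rb=1  c=4⇒th=2,odd=0
L=1*4+2=6  i=1*2+0=2

6,2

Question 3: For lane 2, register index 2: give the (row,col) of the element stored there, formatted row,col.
8,4

L=2→G=2>>2=0, T=2&3=2
[2]→row 0+8=8  col 2·2+0=4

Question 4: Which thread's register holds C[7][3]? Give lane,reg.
r:7=>grp=7,rB=0  c:3=>tig=1,lo=1
L=7*4+1=29  i=0*2+1=1

29,1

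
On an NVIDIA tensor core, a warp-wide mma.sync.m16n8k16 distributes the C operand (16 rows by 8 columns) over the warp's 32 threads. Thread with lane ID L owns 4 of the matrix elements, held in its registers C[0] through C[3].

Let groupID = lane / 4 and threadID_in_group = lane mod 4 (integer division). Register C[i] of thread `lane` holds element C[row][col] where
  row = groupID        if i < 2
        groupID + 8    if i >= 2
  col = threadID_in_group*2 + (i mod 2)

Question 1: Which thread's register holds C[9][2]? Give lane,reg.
r=9⇒gr=1,Rb=1  c=2⇒th=1,odd=0
L=1*4+1=5  i=1*2+0=2

5,2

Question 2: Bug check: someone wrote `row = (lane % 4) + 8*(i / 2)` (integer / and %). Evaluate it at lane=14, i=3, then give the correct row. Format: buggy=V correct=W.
buggy=10 correct=11

`(lane % 4) + 8*(i / 2)`[14,3]→10
lane 14: G=3 (14/4), T=2 (14%4)
i=3: r=3+8=11, c=2*2+1=5
row: 10 vs 11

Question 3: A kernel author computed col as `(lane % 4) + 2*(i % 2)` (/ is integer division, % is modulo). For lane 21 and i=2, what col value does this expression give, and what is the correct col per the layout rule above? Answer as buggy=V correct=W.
`(lane % 4) + 2*(i % 2)`[21,2]=>1
21: grp=5,tig=1
[2] (5+8,1*2+0) = (13,2)
col: 1 vs 2

buggy=1 correct=2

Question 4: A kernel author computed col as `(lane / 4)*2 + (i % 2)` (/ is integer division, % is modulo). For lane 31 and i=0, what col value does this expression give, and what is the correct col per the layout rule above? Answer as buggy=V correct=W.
buggy=14 correct=6

`(lane / 4)*2 + (i % 2)`[31,0]->14
lane 31->31/4=7, 31 mod 4=3
i=0  r:7+0->7  c:2·3+0->6
col: 14 vs 6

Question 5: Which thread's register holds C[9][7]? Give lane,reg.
r: 9->gid=1,r8=1  c: 7->tid=3,i&1=1
L=1*4+3=7  i=1*2+1=3

7,3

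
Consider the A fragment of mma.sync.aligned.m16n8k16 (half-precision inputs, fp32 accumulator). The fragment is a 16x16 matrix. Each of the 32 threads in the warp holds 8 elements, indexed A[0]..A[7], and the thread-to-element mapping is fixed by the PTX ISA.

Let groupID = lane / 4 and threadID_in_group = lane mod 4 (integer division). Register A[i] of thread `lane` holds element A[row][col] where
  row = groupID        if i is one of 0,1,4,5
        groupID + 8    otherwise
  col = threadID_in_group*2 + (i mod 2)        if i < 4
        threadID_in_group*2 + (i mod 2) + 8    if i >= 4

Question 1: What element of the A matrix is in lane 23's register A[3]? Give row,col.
lane 23: G=5 (23/4), T=3 (23%4)
i=3: r=5+8=13, c=3*2+1+0=7

13,7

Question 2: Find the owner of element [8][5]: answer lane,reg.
2,3

r:8=>grp=0,rB=1  c:5=>cB=0,tig=2,lo=1
L=0*4+2=2  i=0*4+1*2+1=3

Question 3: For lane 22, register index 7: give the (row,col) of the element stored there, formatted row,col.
lane 22: g=5 (22/4), t=2 (22%4)
i=7: r=5+8=13, c=2*2+1+8=13

13,13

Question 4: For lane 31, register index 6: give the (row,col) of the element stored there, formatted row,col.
lane 31: gr=7 (31/4), th=3 (31%4)
i=6: r=7+8=15, c=3*2+0+8=14

15,14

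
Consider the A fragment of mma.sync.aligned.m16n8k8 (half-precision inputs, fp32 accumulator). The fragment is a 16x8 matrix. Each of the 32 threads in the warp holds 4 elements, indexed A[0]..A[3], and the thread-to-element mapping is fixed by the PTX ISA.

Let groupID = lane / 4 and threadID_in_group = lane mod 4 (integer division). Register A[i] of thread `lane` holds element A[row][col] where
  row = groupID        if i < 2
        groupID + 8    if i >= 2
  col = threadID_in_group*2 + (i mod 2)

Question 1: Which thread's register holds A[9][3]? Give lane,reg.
r=9→G=1,rhi=1  c=3→T=1,p=1
L=1*4+1=5  i=1*2+1=3

5,3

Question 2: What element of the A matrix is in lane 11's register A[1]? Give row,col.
2,7

lane 11->11/4=2, 11 mod 4=3
i=1  r:2+0->2  c:2·3+1->7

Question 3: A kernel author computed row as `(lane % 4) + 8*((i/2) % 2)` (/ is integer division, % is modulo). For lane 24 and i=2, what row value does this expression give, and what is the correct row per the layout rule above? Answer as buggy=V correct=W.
buggy=8 correct=14

`(lane % 4) + 8*((i/2) % 2)`[24,2]->8
L=24->g=24>>2=6, t=24&3=0
[2]->row 6+8=14  col 0·2+0=0
row: 8 vs 14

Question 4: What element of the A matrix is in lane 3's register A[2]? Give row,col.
lane 3->3/4=0, 3 mod 4=3
i=2  r:0+8->8  c:2·3+0->6

8,6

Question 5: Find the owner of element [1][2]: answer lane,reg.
5,0

r=1→G=1,rhi=0  c=2→T=1,p=0
L=1*4+1=5  i=0*2+0=0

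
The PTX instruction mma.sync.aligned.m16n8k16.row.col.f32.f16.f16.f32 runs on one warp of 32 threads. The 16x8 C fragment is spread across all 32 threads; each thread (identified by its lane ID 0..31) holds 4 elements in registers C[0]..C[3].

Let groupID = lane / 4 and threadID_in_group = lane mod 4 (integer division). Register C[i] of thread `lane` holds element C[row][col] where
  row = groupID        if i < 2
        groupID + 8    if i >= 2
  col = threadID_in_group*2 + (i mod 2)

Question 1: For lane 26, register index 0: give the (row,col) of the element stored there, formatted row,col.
L=26→G=26>>2=6, T=26&3=2
[0]→row 6+0=6  col 2·2+0=4

6,4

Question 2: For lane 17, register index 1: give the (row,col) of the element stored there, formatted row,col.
4,3

17: gr=4,th=1
[1] (4+0,1*2+1) = (4,3)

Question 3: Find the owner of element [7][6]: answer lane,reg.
31,0

r: 7->gid=7,r8=0  c: 6->tid=3,i&1=0
L=7*4+3=31  i=0*2+0=0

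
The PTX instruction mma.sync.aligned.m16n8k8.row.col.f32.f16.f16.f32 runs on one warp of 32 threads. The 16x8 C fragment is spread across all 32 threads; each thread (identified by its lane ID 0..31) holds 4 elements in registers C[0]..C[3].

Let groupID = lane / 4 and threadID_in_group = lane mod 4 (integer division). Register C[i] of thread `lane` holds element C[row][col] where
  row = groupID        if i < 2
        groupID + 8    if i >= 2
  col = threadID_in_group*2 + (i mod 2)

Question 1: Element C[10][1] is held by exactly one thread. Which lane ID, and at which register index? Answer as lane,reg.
r=10->g=2,rb=1  c=1->t=0,b0=1
L=2*4+0=8  i=1*2+1=3

8,3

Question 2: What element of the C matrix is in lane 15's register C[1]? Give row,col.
3,7

lane 15: g=3 (15/4), t=3 (15%4)
i=1: r=3+0=3, c=3*2+1=7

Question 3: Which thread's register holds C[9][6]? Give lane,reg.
7,2

r=9⇒gr=1,Rb=1  c=6⇒th=3,odd=0
L=1*4+3=7  i=1*2+0=2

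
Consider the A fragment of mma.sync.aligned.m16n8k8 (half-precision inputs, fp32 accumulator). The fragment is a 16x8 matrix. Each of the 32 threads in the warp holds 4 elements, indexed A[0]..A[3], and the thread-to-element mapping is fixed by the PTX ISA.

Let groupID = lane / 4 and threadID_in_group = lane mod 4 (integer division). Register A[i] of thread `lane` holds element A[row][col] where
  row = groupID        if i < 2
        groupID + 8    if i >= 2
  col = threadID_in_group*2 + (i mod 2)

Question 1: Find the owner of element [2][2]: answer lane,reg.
r=2⇒gr=2,Rb=0  c=2⇒th=1,odd=0
L=2*4+1=9  i=0*2+0=0

9,0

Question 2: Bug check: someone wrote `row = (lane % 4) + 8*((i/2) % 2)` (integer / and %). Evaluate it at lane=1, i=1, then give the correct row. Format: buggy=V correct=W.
`(lane % 4) + 8*((i/2) % 2)`[1,1]=>1
1: grp=0,tig=1
[1] (0+0,1*2+1) = (0,3)
row: 1 vs 0

buggy=1 correct=0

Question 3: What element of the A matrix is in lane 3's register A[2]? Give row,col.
lane 3->3/4=0, 3 mod 4=3
i=2  r:0+8->8  c:2·3+0->6

8,6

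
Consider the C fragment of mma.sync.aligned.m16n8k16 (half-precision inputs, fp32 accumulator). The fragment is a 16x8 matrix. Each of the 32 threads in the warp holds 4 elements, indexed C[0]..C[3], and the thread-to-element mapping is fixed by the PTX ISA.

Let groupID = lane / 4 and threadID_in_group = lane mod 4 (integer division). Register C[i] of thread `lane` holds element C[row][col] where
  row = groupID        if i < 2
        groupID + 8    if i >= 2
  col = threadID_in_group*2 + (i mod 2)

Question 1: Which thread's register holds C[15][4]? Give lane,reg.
30,2

r: 15->gid=7,r8=1  c: 4->tid=2,i&1=0
L=7*4+2=30  i=1*2+0=2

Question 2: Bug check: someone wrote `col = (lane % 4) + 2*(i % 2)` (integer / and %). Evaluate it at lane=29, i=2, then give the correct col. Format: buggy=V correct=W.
buggy=1 correct=2

`(lane % 4) + 2*(i % 2)`[29,2]→1
lane 29: G=7 (29/4), T=1 (29%4)
i=2: r=7+8=15, c=1*2+0=2
col: 1 vs 2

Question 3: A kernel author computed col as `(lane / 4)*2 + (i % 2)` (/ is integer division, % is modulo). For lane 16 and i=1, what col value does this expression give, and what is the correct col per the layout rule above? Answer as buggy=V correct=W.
`(lane / 4)*2 + (i % 2)`[16,1]->9
lane 16: gid=4 (16/4), tid=0 (16%4)
i=1: r=4+0=4, c=0*2+1=1
col: 9 vs 1

buggy=9 correct=1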